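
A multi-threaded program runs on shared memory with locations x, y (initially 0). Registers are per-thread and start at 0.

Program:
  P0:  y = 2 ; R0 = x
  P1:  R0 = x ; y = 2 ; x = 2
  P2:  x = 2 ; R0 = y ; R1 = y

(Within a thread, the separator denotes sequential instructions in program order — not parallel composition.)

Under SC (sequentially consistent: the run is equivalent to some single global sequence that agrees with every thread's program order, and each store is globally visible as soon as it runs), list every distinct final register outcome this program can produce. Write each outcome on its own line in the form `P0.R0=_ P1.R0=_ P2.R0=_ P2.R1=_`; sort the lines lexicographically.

P0.R0=0 P1.R0=0 P2.R0=2 P2.R1=2
P0.R0=0 P1.R0=2 P2.R0=2 P2.R1=2
P0.R0=2 P1.R0=0 P2.R0=0 P2.R1=0
P0.R0=2 P1.R0=0 P2.R0=0 P2.R1=2
P0.R0=2 P1.R0=0 P2.R0=2 P2.R1=2
P0.R0=2 P1.R0=2 P2.R0=0 P2.R1=0
P0.R0=2 P1.R0=2 P2.R0=0 P2.R1=2
P0.R0=2 P1.R0=2 P2.R0=2 P2.R1=2

outcome vector order: (P0.R0,P1.R0,P2.R0,P2.R1)
|SC outcomes| = 8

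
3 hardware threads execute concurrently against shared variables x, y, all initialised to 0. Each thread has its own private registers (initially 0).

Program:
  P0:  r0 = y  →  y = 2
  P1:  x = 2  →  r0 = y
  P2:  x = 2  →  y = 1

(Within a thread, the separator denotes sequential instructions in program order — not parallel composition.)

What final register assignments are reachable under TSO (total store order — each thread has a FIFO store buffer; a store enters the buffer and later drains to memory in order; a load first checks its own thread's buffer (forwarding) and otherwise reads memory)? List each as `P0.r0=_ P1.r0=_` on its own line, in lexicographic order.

outcome vector order: (P0.r0,P1.r0)
|TSO outcomes| = 6

P0.r0=0 P1.r0=0
P0.r0=0 P1.r0=1
P0.r0=0 P1.r0=2
P0.r0=1 P1.r0=0
P0.r0=1 P1.r0=1
P0.r0=1 P1.r0=2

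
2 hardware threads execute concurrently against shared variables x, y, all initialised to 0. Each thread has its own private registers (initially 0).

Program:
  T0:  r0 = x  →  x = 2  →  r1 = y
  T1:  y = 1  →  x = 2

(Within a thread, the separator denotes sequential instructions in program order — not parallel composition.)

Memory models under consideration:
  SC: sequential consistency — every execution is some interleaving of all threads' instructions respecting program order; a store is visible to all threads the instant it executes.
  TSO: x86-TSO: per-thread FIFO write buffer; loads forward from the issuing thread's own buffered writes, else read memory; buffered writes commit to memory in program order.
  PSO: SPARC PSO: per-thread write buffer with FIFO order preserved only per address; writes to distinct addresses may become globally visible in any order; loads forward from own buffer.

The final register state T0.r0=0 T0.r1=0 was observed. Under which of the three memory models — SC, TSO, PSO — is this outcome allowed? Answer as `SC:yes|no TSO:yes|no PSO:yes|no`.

SC:yes TSO:yes PSO:yes

outcome vector order: (T0.r0,T0.r1)
[SC] allowed = {0/0, 0/1, 2/1}
[TSO] allowed = {0/0, 0/1, 2/1}
[PSO] allowed = {0/0, 0/1, 2/0, 2/1}
target 0/0 ∈ {SC,TSO,PSO}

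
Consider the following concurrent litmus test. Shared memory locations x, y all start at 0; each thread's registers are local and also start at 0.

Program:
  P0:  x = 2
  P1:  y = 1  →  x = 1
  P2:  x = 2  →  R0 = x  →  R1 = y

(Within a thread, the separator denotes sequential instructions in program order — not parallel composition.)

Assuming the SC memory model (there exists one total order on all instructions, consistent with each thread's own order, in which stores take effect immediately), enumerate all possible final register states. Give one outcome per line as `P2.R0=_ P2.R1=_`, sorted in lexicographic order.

P2.R0=1 P2.R1=1
P2.R0=2 P2.R1=0
P2.R0=2 P2.R1=1

outcome vector order: (P2.R0,P2.R1)
|SC outcomes| = 3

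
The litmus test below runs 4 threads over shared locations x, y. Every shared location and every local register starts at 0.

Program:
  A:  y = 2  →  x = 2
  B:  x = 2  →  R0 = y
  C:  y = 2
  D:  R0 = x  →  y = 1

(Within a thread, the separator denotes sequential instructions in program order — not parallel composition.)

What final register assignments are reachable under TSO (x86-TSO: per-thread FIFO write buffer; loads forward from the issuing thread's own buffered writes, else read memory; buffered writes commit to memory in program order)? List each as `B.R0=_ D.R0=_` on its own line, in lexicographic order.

B.R0=0 D.R0=0
B.R0=0 D.R0=2
B.R0=1 D.R0=0
B.R0=1 D.R0=2
B.R0=2 D.R0=0
B.R0=2 D.R0=2

outcome vector order: (B.R0,D.R0)
|TSO outcomes| = 6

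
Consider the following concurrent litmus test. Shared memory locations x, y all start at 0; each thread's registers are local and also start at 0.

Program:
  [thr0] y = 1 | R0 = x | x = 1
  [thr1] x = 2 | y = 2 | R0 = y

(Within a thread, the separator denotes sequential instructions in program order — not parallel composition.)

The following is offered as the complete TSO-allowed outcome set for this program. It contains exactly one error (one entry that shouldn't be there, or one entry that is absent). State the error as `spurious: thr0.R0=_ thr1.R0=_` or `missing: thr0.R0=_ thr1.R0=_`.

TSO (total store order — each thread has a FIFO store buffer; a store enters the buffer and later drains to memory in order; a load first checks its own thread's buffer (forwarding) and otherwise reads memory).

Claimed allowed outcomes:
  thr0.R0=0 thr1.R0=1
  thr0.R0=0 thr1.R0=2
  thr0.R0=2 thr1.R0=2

outcome vector order: (thr0.R0,thr1.R0)
TSO (4): 0/1; 0/2; 2/1; 2/2
TSO∖claimed = {2/1}

missing: thr0.R0=2 thr1.R0=1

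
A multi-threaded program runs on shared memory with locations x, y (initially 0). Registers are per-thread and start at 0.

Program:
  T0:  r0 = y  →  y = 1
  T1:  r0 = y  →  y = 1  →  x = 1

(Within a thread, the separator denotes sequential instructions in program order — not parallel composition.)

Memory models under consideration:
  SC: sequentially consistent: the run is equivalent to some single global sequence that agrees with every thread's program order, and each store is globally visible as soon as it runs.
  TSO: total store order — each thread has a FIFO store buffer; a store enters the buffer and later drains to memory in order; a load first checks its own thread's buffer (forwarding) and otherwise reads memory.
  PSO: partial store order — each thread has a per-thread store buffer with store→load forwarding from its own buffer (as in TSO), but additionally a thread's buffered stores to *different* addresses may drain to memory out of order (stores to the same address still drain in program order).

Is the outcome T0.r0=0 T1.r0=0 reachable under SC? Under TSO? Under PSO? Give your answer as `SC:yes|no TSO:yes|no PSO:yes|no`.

SC:yes TSO:yes PSO:yes

outcome vector order: (T0.r0,T1.r0)
SC: 3 outcomes — {0/0; 0/1; 1/0}
TSO: 3 outcomes — {0/0; 0/1; 1/0}
PSO: 3 outcomes — {0/0; 0/1; 1/0}
target 0/0 ∈ {SC,TSO,PSO}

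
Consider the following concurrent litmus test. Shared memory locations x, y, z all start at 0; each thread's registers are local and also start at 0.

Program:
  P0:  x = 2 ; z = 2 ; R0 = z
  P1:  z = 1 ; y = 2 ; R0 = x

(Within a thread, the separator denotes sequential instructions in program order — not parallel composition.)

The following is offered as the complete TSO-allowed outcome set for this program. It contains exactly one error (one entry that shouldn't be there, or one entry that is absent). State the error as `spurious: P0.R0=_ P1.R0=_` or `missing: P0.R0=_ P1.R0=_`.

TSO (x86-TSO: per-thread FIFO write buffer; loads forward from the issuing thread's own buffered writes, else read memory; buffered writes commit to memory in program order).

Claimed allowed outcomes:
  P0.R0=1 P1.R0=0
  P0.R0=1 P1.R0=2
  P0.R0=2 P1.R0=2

missing: P0.R0=2 P1.R0=0

outcome vector order: (P0.R0,P1.R0)
under TSO → (1,0); (1,2); (2,0); (2,2)
TSO∖claimed = {(2,0)}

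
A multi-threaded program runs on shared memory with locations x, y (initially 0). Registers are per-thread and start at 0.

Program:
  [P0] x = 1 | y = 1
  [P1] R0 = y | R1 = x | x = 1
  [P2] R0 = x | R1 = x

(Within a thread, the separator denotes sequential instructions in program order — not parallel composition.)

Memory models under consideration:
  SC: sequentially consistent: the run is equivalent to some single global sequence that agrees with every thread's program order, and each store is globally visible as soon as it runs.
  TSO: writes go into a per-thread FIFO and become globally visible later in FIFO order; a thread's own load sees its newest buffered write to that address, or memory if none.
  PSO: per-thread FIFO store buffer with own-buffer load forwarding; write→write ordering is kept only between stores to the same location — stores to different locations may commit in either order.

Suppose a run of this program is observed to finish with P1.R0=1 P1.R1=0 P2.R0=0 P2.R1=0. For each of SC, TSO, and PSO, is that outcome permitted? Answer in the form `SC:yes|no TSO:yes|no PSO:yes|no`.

SC:no TSO:no PSO:yes

outcome vector order: (P1.R0,P1.R1,P2.R0,P2.R1)
under SC → 0000, 0001, 0011, 0100, 0101, 0111, 1100, 1101, 1111
under TSO → 0000, 0001, 0011, 0100, 0101, 0111, 1100, 1101, 1111
under PSO → 0000, 0001, 0011, 0100, 0101, 0111, 1000, 1001, 1011, 1100, 1101, 1111
target 1000 ∈ {PSO}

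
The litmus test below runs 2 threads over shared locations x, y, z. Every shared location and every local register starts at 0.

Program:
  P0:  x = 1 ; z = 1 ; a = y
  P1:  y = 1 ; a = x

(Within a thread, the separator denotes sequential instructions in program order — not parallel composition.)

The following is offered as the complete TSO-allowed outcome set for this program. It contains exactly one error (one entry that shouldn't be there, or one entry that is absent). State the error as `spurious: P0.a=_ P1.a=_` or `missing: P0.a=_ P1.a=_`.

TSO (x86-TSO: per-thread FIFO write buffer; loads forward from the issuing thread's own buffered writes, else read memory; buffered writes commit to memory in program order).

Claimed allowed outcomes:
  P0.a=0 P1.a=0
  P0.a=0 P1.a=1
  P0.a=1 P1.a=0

missing: P0.a=1 P1.a=1

outcome vector order: (P0.a,P1.a)
under TSO → (0,0), (0,1), (1,0), (1,1)
TSO∖claimed = {(1,1)}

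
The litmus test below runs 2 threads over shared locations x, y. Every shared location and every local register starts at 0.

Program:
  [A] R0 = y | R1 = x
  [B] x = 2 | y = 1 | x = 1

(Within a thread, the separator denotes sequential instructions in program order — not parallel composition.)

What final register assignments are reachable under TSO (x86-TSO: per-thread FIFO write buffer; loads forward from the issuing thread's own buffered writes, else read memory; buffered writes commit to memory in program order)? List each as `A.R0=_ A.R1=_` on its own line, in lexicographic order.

outcome vector order: (A.R0,A.R1)
|TSO outcomes| = 5

A.R0=0 A.R1=0
A.R0=0 A.R1=1
A.R0=0 A.R1=2
A.R0=1 A.R1=1
A.R0=1 A.R1=2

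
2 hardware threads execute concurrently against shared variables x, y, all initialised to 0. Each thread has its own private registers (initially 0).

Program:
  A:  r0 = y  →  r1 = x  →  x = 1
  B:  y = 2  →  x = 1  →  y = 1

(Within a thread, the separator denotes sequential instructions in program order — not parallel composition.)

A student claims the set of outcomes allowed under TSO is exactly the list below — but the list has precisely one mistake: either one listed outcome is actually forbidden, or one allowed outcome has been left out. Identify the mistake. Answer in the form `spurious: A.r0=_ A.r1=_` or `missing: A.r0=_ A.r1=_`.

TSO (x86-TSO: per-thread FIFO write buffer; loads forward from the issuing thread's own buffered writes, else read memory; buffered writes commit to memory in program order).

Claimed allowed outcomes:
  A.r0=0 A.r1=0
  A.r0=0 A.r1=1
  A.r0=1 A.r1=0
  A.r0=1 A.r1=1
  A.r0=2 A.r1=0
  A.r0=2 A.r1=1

spurious: A.r0=1 A.r1=0

outcome vector order: (A.r0,A.r1)
[TSO] allowed = {00, 01, 11, 20, 21}
claimed∖TSO = {10}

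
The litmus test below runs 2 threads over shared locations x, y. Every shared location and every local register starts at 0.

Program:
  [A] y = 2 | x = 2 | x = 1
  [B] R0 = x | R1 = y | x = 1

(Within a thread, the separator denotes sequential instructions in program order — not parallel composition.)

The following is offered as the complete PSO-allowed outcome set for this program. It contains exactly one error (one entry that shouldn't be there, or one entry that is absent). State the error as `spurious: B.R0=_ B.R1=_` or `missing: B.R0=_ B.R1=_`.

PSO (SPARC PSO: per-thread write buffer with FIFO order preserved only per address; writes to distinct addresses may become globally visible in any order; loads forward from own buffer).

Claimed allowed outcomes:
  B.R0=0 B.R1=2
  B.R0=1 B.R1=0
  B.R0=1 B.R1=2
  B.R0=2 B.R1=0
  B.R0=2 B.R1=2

outcome vector order: (B.R0,B.R1)
under PSO → 0/0; 0/2; 1/0; 1/2; 2/0; 2/2
PSO∖claimed = {0/0}

missing: B.R0=0 B.R1=0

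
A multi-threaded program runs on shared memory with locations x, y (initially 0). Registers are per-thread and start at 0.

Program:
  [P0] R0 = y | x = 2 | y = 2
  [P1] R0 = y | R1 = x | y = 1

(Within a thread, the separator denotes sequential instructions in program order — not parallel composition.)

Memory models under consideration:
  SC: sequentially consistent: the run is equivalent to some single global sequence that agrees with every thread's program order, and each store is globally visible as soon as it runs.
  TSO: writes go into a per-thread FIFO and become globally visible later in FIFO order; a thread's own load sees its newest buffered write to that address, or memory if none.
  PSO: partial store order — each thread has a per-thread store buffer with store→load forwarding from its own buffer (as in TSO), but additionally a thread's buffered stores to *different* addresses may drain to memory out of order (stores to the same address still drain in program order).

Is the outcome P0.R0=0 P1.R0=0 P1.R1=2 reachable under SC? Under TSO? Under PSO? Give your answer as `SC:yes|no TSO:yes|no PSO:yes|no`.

SC:yes TSO:yes PSO:yes

outcome vector order: (P0.R0,P1.R0,P1.R1)
[SC] allowed = {0/0/0 0/0/2 0/2/2 1/0/0}
[TSO] allowed = {0/0/0 0/0/2 0/2/2 1/0/0}
[PSO] allowed = {0/0/0 0/0/2 0/2/0 0/2/2 1/0/0}
target 0/0/2 ∈ {SC,TSO,PSO}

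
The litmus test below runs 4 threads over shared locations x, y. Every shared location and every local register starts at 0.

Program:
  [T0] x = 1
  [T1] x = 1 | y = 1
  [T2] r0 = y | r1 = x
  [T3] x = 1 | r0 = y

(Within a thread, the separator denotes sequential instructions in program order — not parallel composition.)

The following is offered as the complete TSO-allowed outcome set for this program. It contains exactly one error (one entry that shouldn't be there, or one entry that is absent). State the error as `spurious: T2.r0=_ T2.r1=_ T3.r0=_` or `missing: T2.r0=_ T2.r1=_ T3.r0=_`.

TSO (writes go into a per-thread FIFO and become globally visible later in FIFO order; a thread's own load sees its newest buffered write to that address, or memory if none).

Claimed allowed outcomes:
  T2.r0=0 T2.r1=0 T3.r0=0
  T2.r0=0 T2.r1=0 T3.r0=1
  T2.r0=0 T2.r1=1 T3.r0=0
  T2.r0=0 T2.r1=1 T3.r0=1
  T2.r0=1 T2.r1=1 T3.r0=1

outcome vector order: (T2.r0,T2.r1,T3.r0)
TSO: 6 outcomes — {0/0/0 0/0/1 0/1/0 0/1/1 1/1/0 1/1/1}
TSO∖claimed = {1/1/0}

missing: T2.r0=1 T2.r1=1 T3.r0=0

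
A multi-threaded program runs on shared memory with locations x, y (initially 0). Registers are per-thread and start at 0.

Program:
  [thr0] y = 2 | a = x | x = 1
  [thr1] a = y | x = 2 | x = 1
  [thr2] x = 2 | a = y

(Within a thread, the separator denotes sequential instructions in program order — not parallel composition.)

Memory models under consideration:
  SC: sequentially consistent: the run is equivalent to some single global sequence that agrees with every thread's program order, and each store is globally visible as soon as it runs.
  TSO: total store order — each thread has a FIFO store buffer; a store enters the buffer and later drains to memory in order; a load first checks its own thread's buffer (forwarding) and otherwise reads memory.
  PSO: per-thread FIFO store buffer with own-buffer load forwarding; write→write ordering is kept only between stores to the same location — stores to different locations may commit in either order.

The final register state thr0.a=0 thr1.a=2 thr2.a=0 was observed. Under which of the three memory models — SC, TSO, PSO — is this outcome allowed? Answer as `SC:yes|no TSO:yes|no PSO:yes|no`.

outcome vector order: (thr0.a,thr1.a,thr2.a)
SC (10): 002, 022, 100, 102, 120, 122, 200, 202, 220, 222
TSO (12): 000, 002, 020, 022, 100, 102, 120, 122, 200, 202, 220, 222
PSO (12): 000, 002, 020, 022, 100, 102, 120, 122, 200, 202, 220, 222
target 020 ∈ {TSO,PSO}

SC:no TSO:yes PSO:yes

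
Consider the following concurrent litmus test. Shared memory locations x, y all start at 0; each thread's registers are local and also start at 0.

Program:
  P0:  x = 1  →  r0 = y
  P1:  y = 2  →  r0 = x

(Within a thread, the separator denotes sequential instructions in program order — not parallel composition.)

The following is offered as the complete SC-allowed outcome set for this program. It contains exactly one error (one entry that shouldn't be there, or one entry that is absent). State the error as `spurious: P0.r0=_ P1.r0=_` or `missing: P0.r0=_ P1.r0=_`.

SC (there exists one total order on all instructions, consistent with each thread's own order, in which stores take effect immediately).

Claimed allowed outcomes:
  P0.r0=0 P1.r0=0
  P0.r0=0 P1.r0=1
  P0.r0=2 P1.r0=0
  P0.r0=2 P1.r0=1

outcome vector order: (P0.r0,P1.r0)
under SC → 01, 20, 21
claimed∖SC = {00}

spurious: P0.r0=0 P1.r0=0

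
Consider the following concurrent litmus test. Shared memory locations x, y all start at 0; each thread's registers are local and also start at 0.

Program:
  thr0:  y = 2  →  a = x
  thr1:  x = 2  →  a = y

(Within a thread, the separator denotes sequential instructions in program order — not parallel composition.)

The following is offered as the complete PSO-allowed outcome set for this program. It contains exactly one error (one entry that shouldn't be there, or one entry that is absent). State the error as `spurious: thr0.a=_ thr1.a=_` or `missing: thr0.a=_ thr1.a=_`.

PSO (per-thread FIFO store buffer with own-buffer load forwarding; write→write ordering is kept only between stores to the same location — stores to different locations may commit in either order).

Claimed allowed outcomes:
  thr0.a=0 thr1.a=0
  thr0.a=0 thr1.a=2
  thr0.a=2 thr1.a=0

outcome vector order: (thr0.a,thr1.a)
PSO: 4 outcomes — {00, 02, 20, 22}
PSO∖claimed = {22}

missing: thr0.a=2 thr1.a=2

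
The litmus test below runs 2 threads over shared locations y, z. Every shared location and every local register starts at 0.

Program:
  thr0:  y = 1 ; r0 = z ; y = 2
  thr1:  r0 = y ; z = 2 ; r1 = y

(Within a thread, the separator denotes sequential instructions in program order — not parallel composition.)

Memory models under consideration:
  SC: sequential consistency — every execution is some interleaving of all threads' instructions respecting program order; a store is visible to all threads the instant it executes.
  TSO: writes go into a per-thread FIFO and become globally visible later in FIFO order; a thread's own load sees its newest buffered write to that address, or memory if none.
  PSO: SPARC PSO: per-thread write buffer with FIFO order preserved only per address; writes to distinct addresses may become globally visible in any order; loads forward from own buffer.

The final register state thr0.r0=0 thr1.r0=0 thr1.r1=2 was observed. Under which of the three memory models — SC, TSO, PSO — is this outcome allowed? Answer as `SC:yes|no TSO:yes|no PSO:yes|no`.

outcome vector order: (thr0.r0,thr1.r0,thr1.r1)
SC (10): (0,0,1); (0,0,2); (0,1,1); (0,1,2); (0,2,2); (2,0,0); (2,0,1); (2,0,2); (2,1,1); (2,1,2)
TSO (11): (0,0,0); (0,0,1); (0,0,2); (0,1,1); (0,1,2); (0,2,2); (2,0,0); (2,0,1); (2,0,2); (2,1,1); (2,1,2)
PSO (11): (0,0,0); (0,0,1); (0,0,2); (0,1,1); (0,1,2); (0,2,2); (2,0,0); (2,0,1); (2,0,2); (2,1,1); (2,1,2)
target (0,0,2) ∈ {SC,TSO,PSO}

SC:yes TSO:yes PSO:yes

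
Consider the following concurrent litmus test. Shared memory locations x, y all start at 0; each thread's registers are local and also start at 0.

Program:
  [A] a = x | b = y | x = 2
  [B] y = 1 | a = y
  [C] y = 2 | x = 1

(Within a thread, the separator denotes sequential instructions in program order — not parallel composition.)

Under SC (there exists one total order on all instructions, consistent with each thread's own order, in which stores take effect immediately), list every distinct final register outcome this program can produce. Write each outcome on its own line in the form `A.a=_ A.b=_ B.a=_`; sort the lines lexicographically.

outcome vector order: (A.a,A.b,B.a)
|SC outcomes| = 9

A.a=0 A.b=0 B.a=1
A.a=0 A.b=0 B.a=2
A.a=0 A.b=1 B.a=1
A.a=0 A.b=1 B.a=2
A.a=0 A.b=2 B.a=1
A.a=0 A.b=2 B.a=2
A.a=1 A.b=1 B.a=1
A.a=1 A.b=2 B.a=1
A.a=1 A.b=2 B.a=2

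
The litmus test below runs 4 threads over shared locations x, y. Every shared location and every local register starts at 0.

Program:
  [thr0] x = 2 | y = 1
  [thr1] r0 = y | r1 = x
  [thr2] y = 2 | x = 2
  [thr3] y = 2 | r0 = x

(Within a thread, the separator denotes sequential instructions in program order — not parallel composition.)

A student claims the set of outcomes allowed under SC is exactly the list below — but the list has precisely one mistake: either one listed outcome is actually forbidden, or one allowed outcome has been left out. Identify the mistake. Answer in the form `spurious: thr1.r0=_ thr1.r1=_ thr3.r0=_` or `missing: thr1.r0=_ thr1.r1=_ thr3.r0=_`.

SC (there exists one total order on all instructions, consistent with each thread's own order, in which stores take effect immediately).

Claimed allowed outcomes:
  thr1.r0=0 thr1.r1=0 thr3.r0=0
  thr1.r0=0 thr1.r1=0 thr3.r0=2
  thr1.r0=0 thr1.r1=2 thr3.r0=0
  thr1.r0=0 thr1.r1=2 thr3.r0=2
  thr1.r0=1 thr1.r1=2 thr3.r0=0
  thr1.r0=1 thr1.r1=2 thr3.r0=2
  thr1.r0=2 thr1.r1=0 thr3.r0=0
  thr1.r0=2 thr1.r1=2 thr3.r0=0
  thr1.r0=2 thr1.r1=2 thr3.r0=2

outcome vector order: (thr1.r0,thr1.r1,thr3.r0)
under SC → <0 0 0>, <0 0 2>, <0 2 0>, <0 2 2>, <1 2 0>, <1 2 2>, <2 0 0>, <2 0 2>, <2 2 0>, <2 2 2>
SC∖claimed = {<2 0 2>}

missing: thr1.r0=2 thr1.r1=0 thr3.r0=2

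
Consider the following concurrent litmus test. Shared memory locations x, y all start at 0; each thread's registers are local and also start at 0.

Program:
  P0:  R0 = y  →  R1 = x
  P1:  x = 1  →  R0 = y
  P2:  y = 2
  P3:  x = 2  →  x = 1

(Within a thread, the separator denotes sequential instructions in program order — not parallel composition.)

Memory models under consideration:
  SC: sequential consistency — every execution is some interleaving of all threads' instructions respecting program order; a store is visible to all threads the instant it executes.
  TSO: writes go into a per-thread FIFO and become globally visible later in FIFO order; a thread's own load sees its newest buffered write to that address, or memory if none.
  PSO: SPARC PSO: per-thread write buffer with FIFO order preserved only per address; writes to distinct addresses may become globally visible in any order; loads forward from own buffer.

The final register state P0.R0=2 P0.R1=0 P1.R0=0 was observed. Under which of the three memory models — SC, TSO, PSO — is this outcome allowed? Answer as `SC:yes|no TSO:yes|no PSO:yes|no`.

SC:no TSO:yes PSO:yes

outcome vector order: (P0.R0,P0.R1,P1.R0)
SC (11): (0,0,0); (0,0,2); (0,1,0); (0,1,2); (0,2,0); (0,2,2); (2,0,2); (2,1,0); (2,1,2); (2,2,0); (2,2,2)
TSO (12): (0,0,0); (0,0,2); (0,1,0); (0,1,2); (0,2,0); (0,2,2); (2,0,0); (2,0,2); (2,1,0); (2,1,2); (2,2,0); (2,2,2)
PSO (12): (0,0,0); (0,0,2); (0,1,0); (0,1,2); (0,2,0); (0,2,2); (2,0,0); (2,0,2); (2,1,0); (2,1,2); (2,2,0); (2,2,2)
target (2,0,0) ∈ {TSO,PSO}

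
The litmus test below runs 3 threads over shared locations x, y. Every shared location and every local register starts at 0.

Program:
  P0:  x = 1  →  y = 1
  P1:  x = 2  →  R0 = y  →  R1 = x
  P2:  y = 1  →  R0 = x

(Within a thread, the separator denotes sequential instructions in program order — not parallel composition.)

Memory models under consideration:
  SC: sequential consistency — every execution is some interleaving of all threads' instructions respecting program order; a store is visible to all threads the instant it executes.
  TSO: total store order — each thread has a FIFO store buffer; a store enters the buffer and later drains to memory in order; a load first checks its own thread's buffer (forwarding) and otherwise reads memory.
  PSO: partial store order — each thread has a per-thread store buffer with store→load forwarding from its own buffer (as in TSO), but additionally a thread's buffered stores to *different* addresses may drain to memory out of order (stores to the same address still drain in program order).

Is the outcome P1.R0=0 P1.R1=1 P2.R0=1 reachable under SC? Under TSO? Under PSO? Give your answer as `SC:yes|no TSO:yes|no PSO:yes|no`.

outcome vector order: (P1.R0,P1.R1,P2.R0)
under SC → (0,1,1) (0,1,2) (0,2,1) (0,2,2) (1,1,0) (1,1,1) (1,1,2) (1,2,0) (1,2,1) (1,2,2)
under TSO → (0,1,0) (0,1,1) (0,1,2) (0,2,0) (0,2,1) (0,2,2) (1,1,0) (1,1,1) (1,1,2) (1,2,0) (1,2,1) (1,2,2)
under PSO → (0,1,0) (0,1,1) (0,1,2) (0,2,0) (0,2,1) (0,2,2) (1,1,0) (1,1,1) (1,1,2) (1,2,0) (1,2,1) (1,2,2)
target (0,1,1) ∈ {SC,TSO,PSO}

SC:yes TSO:yes PSO:yes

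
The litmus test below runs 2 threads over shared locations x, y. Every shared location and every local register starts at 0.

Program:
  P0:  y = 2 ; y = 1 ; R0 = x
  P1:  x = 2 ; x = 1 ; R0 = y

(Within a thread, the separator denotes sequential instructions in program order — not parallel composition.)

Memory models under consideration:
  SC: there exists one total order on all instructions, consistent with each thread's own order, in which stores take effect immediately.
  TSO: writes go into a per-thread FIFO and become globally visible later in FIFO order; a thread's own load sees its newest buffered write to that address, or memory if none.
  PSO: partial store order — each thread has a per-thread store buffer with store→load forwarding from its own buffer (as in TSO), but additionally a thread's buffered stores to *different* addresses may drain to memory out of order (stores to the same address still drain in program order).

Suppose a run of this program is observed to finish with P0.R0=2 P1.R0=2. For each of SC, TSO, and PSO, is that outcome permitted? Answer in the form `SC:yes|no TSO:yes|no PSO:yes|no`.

SC:no TSO:yes PSO:yes

outcome vector order: (P0.R0,P1.R0)
[SC] allowed = {(0,1) (1,0) (1,1) (1,2) (2,1)}
[TSO] allowed = {(0,0) (0,1) (0,2) (1,0) (1,1) (1,2) (2,0) (2,1) (2,2)}
[PSO] allowed = {(0,0) (0,1) (0,2) (1,0) (1,1) (1,2) (2,0) (2,1) (2,2)}
target (2,2) ∈ {TSO,PSO}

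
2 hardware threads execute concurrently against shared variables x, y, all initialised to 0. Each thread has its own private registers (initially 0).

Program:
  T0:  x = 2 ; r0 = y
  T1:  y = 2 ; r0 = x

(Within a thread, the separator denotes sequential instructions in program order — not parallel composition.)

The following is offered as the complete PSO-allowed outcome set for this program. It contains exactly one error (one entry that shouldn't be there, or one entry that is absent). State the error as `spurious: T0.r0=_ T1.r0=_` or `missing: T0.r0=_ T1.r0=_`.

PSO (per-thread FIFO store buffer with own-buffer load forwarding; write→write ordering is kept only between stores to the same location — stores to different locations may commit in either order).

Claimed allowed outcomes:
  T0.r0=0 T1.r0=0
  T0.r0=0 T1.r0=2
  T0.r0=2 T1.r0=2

outcome vector order: (T0.r0,T1.r0)
[PSO] allowed = {<0 0>, <0 2>, <2 0>, <2 2>}
PSO∖claimed = {<2 0>}

missing: T0.r0=2 T1.r0=0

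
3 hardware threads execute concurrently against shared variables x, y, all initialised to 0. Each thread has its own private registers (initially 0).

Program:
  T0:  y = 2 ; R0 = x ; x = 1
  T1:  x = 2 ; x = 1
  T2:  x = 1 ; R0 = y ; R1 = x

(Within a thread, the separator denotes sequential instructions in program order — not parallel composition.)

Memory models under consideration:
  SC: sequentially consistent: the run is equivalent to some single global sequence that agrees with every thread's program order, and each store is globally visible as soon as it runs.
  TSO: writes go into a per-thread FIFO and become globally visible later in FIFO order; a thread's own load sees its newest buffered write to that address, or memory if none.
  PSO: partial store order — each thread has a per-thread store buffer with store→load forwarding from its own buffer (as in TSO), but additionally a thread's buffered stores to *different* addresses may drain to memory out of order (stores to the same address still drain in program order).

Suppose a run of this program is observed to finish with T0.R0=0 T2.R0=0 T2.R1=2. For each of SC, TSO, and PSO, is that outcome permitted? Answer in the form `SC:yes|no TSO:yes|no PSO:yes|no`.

SC:no TSO:yes PSO:yes

outcome vector order: (T0.R0,T2.R0,T2.R1)
under SC → 0/2/1 0/2/2 1/0/1 1/0/2 1/2/1 1/2/2 2/0/1 2/0/2 2/2/1 2/2/2
under TSO → 0/0/1 0/0/2 0/2/1 0/2/2 1/0/1 1/0/2 1/2/1 1/2/2 2/0/1 2/0/2 2/2/1 2/2/2
under PSO → 0/0/1 0/0/2 0/2/1 0/2/2 1/0/1 1/0/2 1/2/1 1/2/2 2/0/1 2/0/2 2/2/1 2/2/2
target 0/0/2 ∈ {TSO,PSO}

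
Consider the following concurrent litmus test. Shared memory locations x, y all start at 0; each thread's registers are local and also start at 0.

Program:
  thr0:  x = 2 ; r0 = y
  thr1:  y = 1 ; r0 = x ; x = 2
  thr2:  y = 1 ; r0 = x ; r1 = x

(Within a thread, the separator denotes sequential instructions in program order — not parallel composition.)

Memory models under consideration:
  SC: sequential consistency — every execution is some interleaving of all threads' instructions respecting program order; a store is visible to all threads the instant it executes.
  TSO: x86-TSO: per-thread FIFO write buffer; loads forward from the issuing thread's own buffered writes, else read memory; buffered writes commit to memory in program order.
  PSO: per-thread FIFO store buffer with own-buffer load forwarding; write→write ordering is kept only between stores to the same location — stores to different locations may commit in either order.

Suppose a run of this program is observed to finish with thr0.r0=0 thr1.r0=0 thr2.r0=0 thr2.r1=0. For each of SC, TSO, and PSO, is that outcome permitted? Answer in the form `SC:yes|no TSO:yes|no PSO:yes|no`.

outcome vector order: (thr0.r0,thr1.r0,thr2.r0,thr2.r1)
SC: 7 outcomes — {<0 2 2 2>, <1 0 0 0>, <1 0 0 2>, <1 0 2 2>, <1 2 0 0>, <1 2 0 2>, <1 2 2 2>}
TSO: 12 outcomes — {<0 0 0 0>, <0 0 0 2>, <0 0 2 2>, <0 2 0 0>, <0 2 0 2>, <0 2 2 2>, <1 0 0 0>, <1 0 0 2>, <1 0 2 2>, <1 2 0 0>, <1 2 0 2>, <1 2 2 2>}
PSO: 12 outcomes — {<0 0 0 0>, <0 0 0 2>, <0 0 2 2>, <0 2 0 0>, <0 2 0 2>, <0 2 2 2>, <1 0 0 0>, <1 0 0 2>, <1 0 2 2>, <1 2 0 0>, <1 2 0 2>, <1 2 2 2>}
target <0 0 0 0> ∈ {TSO,PSO}

SC:no TSO:yes PSO:yes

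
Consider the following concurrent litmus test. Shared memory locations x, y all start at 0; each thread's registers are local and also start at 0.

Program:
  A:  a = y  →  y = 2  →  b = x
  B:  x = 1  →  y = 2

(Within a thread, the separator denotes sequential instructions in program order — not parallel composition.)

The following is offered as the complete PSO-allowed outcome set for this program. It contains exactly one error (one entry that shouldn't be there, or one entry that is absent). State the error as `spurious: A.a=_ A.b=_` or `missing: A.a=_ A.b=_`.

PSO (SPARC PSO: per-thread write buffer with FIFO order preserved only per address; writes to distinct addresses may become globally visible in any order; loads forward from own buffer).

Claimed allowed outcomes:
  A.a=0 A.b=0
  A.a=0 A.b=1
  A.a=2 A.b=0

missing: A.a=2 A.b=1

outcome vector order: (A.a,A.b)
[PSO] allowed = {0/0, 0/1, 2/0, 2/1}
PSO∖claimed = {2/1}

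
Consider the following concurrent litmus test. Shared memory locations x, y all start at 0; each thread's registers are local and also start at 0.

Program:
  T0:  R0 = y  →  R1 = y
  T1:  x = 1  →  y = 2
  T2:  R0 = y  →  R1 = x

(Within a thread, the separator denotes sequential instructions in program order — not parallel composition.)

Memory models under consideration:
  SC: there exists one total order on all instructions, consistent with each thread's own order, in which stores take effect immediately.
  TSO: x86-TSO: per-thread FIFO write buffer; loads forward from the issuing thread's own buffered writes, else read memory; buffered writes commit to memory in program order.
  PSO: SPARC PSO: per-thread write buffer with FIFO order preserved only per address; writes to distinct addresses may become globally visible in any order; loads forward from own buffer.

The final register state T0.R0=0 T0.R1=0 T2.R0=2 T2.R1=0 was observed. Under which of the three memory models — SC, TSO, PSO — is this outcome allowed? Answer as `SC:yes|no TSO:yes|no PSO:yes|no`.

SC:no TSO:no PSO:yes

outcome vector order: (T0.R0,T0.R1,T2.R0,T2.R1)
under SC → 0000, 0001, 0021, 0200, 0201, 0221, 2200, 2201, 2221
under TSO → 0000, 0001, 0021, 0200, 0201, 0221, 2200, 2201, 2221
under PSO → 0000, 0001, 0020, 0021, 0200, 0201, 0220, 0221, 2200, 2201, 2220, 2221
target 0020 ∈ {PSO}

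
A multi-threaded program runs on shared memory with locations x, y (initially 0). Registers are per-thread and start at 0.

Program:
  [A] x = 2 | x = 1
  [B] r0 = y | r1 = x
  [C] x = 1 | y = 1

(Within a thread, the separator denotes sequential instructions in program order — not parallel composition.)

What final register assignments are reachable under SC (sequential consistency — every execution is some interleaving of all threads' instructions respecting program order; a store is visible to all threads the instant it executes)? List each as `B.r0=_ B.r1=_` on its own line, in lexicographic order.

outcome vector order: (B.r0,B.r1)
|SC outcomes| = 5

B.r0=0 B.r1=0
B.r0=0 B.r1=1
B.r0=0 B.r1=2
B.r0=1 B.r1=1
B.r0=1 B.r1=2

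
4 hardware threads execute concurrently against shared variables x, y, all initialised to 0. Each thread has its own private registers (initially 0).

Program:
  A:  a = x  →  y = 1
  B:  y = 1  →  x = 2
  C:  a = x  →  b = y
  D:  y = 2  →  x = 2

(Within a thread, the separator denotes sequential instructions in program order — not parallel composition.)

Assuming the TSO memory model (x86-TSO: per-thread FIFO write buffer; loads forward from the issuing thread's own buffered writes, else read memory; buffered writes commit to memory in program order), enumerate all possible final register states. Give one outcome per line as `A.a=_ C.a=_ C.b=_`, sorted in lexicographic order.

A.a=0 C.a=0 C.b=0
A.a=0 C.a=0 C.b=1
A.a=0 C.a=0 C.b=2
A.a=0 C.a=2 C.b=1
A.a=0 C.a=2 C.b=2
A.a=2 C.a=0 C.b=0
A.a=2 C.a=0 C.b=1
A.a=2 C.a=0 C.b=2
A.a=2 C.a=2 C.b=1
A.a=2 C.a=2 C.b=2

outcome vector order: (A.a,C.a,C.b)
|TSO outcomes| = 10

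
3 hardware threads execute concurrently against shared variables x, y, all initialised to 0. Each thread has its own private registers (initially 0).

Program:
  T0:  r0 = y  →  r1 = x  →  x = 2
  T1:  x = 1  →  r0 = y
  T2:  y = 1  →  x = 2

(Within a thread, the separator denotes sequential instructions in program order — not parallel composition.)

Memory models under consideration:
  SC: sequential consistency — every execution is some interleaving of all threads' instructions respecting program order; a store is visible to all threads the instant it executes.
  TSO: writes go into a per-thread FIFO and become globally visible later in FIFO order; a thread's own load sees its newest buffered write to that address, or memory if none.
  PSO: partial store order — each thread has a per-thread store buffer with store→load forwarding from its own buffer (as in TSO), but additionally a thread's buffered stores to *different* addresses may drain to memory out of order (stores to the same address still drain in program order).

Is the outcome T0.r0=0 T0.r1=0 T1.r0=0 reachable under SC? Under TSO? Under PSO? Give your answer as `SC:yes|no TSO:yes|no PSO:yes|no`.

SC:yes TSO:yes PSO:yes

outcome vector order: (T0.r0,T0.r1,T1.r0)
[SC] allowed = {0/0/0; 0/0/1; 0/1/0; 0/1/1; 0/2/0; 0/2/1; 1/0/1; 1/1/0; 1/1/1; 1/2/0; 1/2/1}
[TSO] allowed = {0/0/0; 0/0/1; 0/1/0; 0/1/1; 0/2/0; 0/2/1; 1/0/0; 1/0/1; 1/1/0; 1/1/1; 1/2/0; 1/2/1}
[PSO] allowed = {0/0/0; 0/0/1; 0/1/0; 0/1/1; 0/2/0; 0/2/1; 1/0/0; 1/0/1; 1/1/0; 1/1/1; 1/2/0; 1/2/1}
target 0/0/0 ∈ {SC,TSO,PSO}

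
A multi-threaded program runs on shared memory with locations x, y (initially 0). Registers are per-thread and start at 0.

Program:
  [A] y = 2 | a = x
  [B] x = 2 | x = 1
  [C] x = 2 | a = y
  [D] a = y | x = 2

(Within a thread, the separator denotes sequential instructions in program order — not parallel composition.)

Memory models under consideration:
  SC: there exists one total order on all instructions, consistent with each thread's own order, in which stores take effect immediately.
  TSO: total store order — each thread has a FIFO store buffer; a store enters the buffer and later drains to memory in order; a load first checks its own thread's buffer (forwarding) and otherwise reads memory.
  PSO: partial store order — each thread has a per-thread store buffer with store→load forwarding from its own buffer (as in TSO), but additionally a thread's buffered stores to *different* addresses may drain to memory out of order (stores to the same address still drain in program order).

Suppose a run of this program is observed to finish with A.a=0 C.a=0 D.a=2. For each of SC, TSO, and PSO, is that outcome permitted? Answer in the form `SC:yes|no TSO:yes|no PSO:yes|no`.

outcome vector order: (A.a,C.a,D.a)
SC: 10 outcomes — {020; 022; 100; 102; 120; 122; 200; 202; 220; 222}
TSO: 12 outcomes — {000; 002; 020; 022; 100; 102; 120; 122; 200; 202; 220; 222}
PSO: 12 outcomes — {000; 002; 020; 022; 100; 102; 120; 122; 200; 202; 220; 222}
target 002 ∈ {TSO,PSO}

SC:no TSO:yes PSO:yes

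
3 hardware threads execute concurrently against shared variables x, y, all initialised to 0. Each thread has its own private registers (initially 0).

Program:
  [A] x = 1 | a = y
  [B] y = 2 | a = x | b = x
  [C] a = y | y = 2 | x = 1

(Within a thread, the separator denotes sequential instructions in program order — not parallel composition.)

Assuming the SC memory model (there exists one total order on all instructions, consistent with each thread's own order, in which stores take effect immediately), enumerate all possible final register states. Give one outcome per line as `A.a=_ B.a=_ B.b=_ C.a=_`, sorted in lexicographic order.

A.a=0 B.a=1 B.b=1 C.a=0
A.a=0 B.a=1 B.b=1 C.a=2
A.a=2 B.a=0 B.b=0 C.a=0
A.a=2 B.a=0 B.b=0 C.a=2
A.a=2 B.a=0 B.b=1 C.a=0
A.a=2 B.a=0 B.b=1 C.a=2
A.a=2 B.a=1 B.b=1 C.a=0
A.a=2 B.a=1 B.b=1 C.a=2

outcome vector order: (A.a,B.a,B.b,C.a)
|SC outcomes| = 8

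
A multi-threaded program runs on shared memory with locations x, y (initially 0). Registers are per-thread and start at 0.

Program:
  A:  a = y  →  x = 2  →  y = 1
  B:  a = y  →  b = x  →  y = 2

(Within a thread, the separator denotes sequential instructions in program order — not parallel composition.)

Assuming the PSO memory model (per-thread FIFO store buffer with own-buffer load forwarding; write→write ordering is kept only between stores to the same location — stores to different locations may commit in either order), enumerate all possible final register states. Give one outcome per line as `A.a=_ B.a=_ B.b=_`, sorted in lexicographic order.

A.a=0 B.a=0 B.b=0
A.a=0 B.a=0 B.b=2
A.a=0 B.a=1 B.b=0
A.a=0 B.a=1 B.b=2
A.a=2 B.a=0 B.b=0

outcome vector order: (A.a,B.a,B.b)
|PSO outcomes| = 5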